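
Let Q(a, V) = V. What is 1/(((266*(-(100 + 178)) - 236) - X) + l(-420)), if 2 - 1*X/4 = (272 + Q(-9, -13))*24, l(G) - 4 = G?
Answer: -1/49744 ≈ -2.0103e-5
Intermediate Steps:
l(G) = 4 + G
X = -24856 (X = 8 - 4*(272 - 13)*24 = 8 - 1036*24 = 8 - 4*6216 = 8 - 24864 = -24856)
1/(((266*(-(100 + 178)) - 236) - X) + l(-420)) = 1/(((266*(-(100 + 178)) - 236) - 1*(-24856)) + (4 - 420)) = 1/(((266*(-1*278) - 236) + 24856) - 416) = 1/(((266*(-278) - 236) + 24856) - 416) = 1/(((-73948 - 236) + 24856) - 416) = 1/((-74184 + 24856) - 416) = 1/(-49328 - 416) = 1/(-49744) = -1/49744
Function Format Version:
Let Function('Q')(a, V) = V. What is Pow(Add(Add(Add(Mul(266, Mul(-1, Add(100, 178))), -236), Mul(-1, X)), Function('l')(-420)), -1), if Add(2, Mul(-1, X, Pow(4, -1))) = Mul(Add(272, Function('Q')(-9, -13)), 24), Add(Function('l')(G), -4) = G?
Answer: Rational(-1, 49744) ≈ -2.0103e-5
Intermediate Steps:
Function('l')(G) = Add(4, G)
X = -24856 (X = Add(8, Mul(-4, Mul(Add(272, -13), 24))) = Add(8, Mul(-4, Mul(259, 24))) = Add(8, Mul(-4, 6216)) = Add(8, -24864) = -24856)
Pow(Add(Add(Add(Mul(266, Mul(-1, Add(100, 178))), -236), Mul(-1, X)), Function('l')(-420)), -1) = Pow(Add(Add(Add(Mul(266, Mul(-1, Add(100, 178))), -236), Mul(-1, -24856)), Add(4, -420)), -1) = Pow(Add(Add(Add(Mul(266, Mul(-1, 278)), -236), 24856), -416), -1) = Pow(Add(Add(Add(Mul(266, -278), -236), 24856), -416), -1) = Pow(Add(Add(Add(-73948, -236), 24856), -416), -1) = Pow(Add(Add(-74184, 24856), -416), -1) = Pow(Add(-49328, -416), -1) = Pow(-49744, -1) = Rational(-1, 49744)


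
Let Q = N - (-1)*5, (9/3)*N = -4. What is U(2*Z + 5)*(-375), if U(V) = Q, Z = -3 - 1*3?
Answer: -1375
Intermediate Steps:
Z = -6 (Z = -3 - 3 = -6)
N = -4/3 (N = (⅓)*(-4) = -4/3 ≈ -1.3333)
Q = 11/3 (Q = -4/3 - (-1)*5 = -4/3 - 1*(-5) = -4/3 + 5 = 11/3 ≈ 3.6667)
U(V) = 11/3
U(2*Z + 5)*(-375) = (11/3)*(-375) = -1375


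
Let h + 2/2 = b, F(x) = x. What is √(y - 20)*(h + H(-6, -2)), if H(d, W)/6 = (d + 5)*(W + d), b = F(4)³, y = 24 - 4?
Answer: 0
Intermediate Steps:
y = 20
b = 64 (b = 4³ = 64)
H(d, W) = 6*(5 + d)*(W + d) (H(d, W) = 6*((d + 5)*(W + d)) = 6*((5 + d)*(W + d)) = 6*(5 + d)*(W + d))
h = 63 (h = -1 + 64 = 63)
√(y - 20)*(h + H(-6, -2)) = √(20 - 20)*(63 + (6*(-6)² + 30*(-2) + 30*(-6) + 6*(-2)*(-6))) = √0*(63 + (6*36 - 60 - 180 + 72)) = 0*(63 + (216 - 60 - 180 + 72)) = 0*(63 + 48) = 0*111 = 0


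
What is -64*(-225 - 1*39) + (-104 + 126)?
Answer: 16918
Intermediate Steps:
-64*(-225 - 1*39) + (-104 + 126) = -64*(-225 - 39) + 22 = -64*(-264) + 22 = 16896 + 22 = 16918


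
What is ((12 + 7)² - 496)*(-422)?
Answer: 56970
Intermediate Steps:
((12 + 7)² - 496)*(-422) = (19² - 496)*(-422) = (361 - 496)*(-422) = -135*(-422) = 56970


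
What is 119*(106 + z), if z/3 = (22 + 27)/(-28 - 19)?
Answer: 575365/47 ≈ 12242.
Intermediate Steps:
z = -147/47 (z = 3*((22 + 27)/(-28 - 19)) = 3*(49/(-47)) = 3*(49*(-1/47)) = 3*(-49/47) = -147/47 ≈ -3.1277)
119*(106 + z) = 119*(106 - 147/47) = 119*(4835/47) = 575365/47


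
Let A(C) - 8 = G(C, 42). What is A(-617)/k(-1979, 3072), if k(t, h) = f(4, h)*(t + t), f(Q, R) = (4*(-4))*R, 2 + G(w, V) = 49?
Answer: 55/194543616 ≈ 2.8271e-7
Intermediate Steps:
G(w, V) = 47 (G(w, V) = -2 + 49 = 47)
A(C) = 55 (A(C) = 8 + 47 = 55)
f(Q, R) = -16*R
k(t, h) = -32*h*t (k(t, h) = (-16*h)*(t + t) = (-16*h)*(2*t) = -32*h*t)
A(-617)/k(-1979, 3072) = 55/((-32*3072*(-1979))) = 55/194543616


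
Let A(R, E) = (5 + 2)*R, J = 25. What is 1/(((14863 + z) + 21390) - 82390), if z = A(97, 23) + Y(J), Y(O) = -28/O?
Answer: -25/1136478 ≈ -2.1998e-5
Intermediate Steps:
A(R, E) = 7*R
z = 16947/25 (z = 7*97 - 28/25 = 679 - 28*1/25 = 679 - 28/25 = 16947/25 ≈ 677.88)
1/(((14863 + z) + 21390) - 82390) = 1/(((14863 + 16947/25) + 21390) - 82390) = 1/((388522/25 + 21390) - 82390) = 1/(923272/25 - 82390) = 1/(-1136478/25) = -25/1136478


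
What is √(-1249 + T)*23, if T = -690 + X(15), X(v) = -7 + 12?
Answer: 23*I*√1934 ≈ 1011.5*I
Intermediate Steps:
X(v) = 5
T = -685 (T = -690 + 5 = -685)
√(-1249 + T)*23 = √(-1249 - 685)*23 = √(-1934)*23 = (I*√1934)*23 = 23*I*√1934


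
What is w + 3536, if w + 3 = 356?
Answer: 3889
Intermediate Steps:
w = 353 (w = -3 + 356 = 353)
w + 3536 = 353 + 3536 = 3889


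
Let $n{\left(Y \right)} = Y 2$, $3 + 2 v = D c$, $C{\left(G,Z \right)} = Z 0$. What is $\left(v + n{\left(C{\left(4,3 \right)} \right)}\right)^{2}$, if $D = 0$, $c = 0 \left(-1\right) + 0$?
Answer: $\frac{9}{4} \approx 2.25$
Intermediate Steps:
$c = 0$ ($c = 0 + 0 = 0$)
$C{\left(G,Z \right)} = 0$
$v = - \frac{3}{2}$ ($v = - \frac{3}{2} + \frac{0 \cdot 0}{2} = - \frac{3}{2} + \frac{1}{2} \cdot 0 = - \frac{3}{2} + 0 = - \frac{3}{2} \approx -1.5$)
$n{\left(Y \right)} = 2 Y$
$\left(v + n{\left(C{\left(4,3 \right)} \right)}\right)^{2} = \left(- \frac{3}{2} + 2 \cdot 0\right)^{2} = \left(- \frac{3}{2} + 0\right)^{2} = \left(- \frac{3}{2}\right)^{2} = \frac{9}{4}$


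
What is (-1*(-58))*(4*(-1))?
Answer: -232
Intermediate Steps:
(-1*(-58))*(4*(-1)) = 58*(-4) = -232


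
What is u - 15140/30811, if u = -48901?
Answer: -1506703851/30811 ≈ -48902.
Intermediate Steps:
u - 15140/30811 = -48901 - 15140/30811 = -1506703851/30811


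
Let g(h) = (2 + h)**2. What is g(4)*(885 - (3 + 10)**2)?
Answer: 25776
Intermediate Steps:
g(4)*(885 - (3 + 10)**2) = (2 + 4)**2*(885 - (3 + 10)**2) = 6**2*(885 - 1*13**2) = 36*(885 - 1*169) = 36*(885 - 169) = 36*716 = 25776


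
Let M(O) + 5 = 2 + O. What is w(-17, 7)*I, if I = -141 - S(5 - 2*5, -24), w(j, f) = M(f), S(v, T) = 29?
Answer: -680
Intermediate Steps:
M(O) = -3 + O (M(O) = -5 + (2 + O) = -3 + O)
w(j, f) = -3 + f
I = -170 (I = -141 - 1*29 = -141 - 29 = -170)
w(-17, 7)*I = (-3 + 7)*(-170) = 4*(-170) = -680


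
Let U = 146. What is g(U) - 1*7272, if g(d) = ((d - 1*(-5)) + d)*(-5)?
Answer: -8757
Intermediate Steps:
g(d) = -25 - 10*d (g(d) = ((d + 5) + d)*(-5) = ((5 + d) + d)*(-5) = (5 + 2*d)*(-5) = -25 - 10*d)
g(U) - 1*7272 = (-25 - 10*146) - 1*7272 = (-25 - 1460) - 7272 = -1485 - 7272 = -8757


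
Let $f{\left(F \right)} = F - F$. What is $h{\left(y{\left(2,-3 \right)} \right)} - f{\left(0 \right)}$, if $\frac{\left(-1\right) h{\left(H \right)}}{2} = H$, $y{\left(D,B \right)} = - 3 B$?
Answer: $-18$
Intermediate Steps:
$h{\left(H \right)} = - 2 H$
$f{\left(F \right)} = 0$
$h{\left(y{\left(2,-3 \right)} \right)} - f{\left(0 \right)} = - 2 \left(\left(-3\right) \left(-3\right)\right) - 0 = \left(-2\right) 9 + 0 = -18 + 0 = -18$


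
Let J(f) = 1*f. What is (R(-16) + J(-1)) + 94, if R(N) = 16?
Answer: 109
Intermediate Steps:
J(f) = f
(R(-16) + J(-1)) + 94 = (16 - 1) + 94 = 15 + 94 = 109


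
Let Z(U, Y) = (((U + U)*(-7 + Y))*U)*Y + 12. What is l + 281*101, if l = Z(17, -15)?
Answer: 219133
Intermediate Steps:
Z(U, Y) = 12 + 2*Y*U**2*(-7 + Y) (Z(U, Y) = (((2*U)*(-7 + Y))*U)*Y + 12 = ((2*U*(-7 + Y))*U)*Y + 12 = (2*U**2*(-7 + Y))*Y + 12 = 2*Y*U**2*(-7 + Y) + 12 = 12 + 2*Y*U**2*(-7 + Y))
l = 190752 (l = 12 - 14*(-15)*17**2 + 2*17**2*(-15)**2 = 12 - 14*(-15)*289 + 2*289*225 = 12 + 60690 + 130050 = 190752)
l + 281*101 = 190752 + 281*101 = 190752 + 28381 = 219133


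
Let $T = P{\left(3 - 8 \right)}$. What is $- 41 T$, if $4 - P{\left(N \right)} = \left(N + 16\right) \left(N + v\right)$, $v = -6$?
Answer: $-5125$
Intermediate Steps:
$P{\left(N \right)} = 4 - \left(-6 + N\right) \left(16 + N\right)$ ($P{\left(N \right)} = 4 - \left(N + 16\right) \left(N - 6\right) = 4 - \left(16 + N\right) \left(-6 + N\right) = 4 - \left(-6 + N\right) \left(16 + N\right)$)
$T = 125$ ($T = 100 - \left(3 - 8\right)^{2} - 10 \left(3 - 8\right) = 100 - \left(-5\right)^{2} - -50 = 100 - 25 + 50 = 125$)
$- 41 T = \left(-41\right) 125 = -5125$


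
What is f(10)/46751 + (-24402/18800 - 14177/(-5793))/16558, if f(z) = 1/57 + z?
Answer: 75735151172561/266970030692642800 ≈ 0.00028368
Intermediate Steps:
f(z) = 1/57 + z
f(10)/46751 + (-24402/18800 - 14177/(-5793))/16558 = (1/57 + 10)/46751 + (-24402/18800 - 14177/(-5793))/16558 = (571/57)*(1/46751) + (-24402*1/18800 - 14177*(-1/5793))*(1/16558) = 571/2664807 + (-12201/9400 + 14177/5793)*(1/16558) = 571/2664807 + (62583407/54454200)*(1/16558) = 571/2664807 + 62583407/901652643600 = 75735151172561/266970030692642800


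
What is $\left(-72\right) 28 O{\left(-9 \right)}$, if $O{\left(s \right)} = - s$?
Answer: $-18144$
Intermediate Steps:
$\left(-72\right) 28 O{\left(-9 \right)} = \left(-72\right) 28 \left(\left(-1\right) \left(-9\right)\right) = \left(-2016\right) 9 = -18144$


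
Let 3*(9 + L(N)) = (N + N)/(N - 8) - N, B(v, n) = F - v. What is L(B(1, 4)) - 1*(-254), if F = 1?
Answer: 245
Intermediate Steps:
B(v, n) = 1 - v
L(N) = -9 - N/3 + 2*N/(3*(-8 + N)) (L(N) = -9 + ((N + N)/(N - 8) - N)/3 = -9 + ((2*N)/(-8 + N) - N)/3 = -9 + (2*N/(-8 + N) - N)/3 = -9 + (-N + 2*N/(-8 + N))/3 = -9 + (-N/3 + 2*N/(3*(-8 + N))) = -9 - N/3 + 2*N/(3*(-8 + N)))
L(B(1, 4)) - 1*(-254) = (216 - (1 - 1*1)² - 17*(1 - 1*1))/(3*(-8 + (1 - 1*1))) - 1*(-254) = (216 - (1 - 1)² - 17*(1 - 1))/(3*(-8 + (1 - 1))) + 254 = (216 - 1*0² - 17*0)/(3*(-8 + 0)) + 254 = (⅓)*(216 - 1*0 + 0)/(-8) + 254 = (⅓)*(-⅛)*(216 + 0 + 0) + 254 = (⅓)*(-⅛)*216 + 254 = -9 + 254 = 245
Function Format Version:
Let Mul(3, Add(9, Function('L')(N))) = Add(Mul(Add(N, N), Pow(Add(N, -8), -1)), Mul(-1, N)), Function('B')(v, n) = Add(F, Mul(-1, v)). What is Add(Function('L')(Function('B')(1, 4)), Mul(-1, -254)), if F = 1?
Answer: 245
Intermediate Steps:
Function('B')(v, n) = Add(1, Mul(-1, v))
Function('L')(N) = Add(-9, Mul(Rational(-1, 3), N), Mul(Rational(2, 3), N, Pow(Add(-8, N), -1))) (Function('L')(N) = Add(-9, Mul(Rational(1, 3), Add(Mul(Add(N, N), Pow(Add(N, -8), -1)), Mul(-1, N)))) = Add(-9, Mul(Rational(1, 3), Add(Mul(Mul(2, N), Pow(Add(-8, N), -1)), Mul(-1, N)))) = Add(-9, Mul(Rational(1, 3), Add(Mul(2, N, Pow(Add(-8, N), -1)), Mul(-1, N)))) = Add(-9, Mul(Rational(1, 3), Add(Mul(-1, N), Mul(2, N, Pow(Add(-8, N), -1))))) = Add(-9, Add(Mul(Rational(-1, 3), N), Mul(Rational(2, 3), N, Pow(Add(-8, N), -1)))) = Add(-9, Mul(Rational(-1, 3), N), Mul(Rational(2, 3), N, Pow(Add(-8, N), -1))))
Add(Function('L')(Function('B')(1, 4)), Mul(-1, -254)) = Add(Mul(Rational(1, 3), Pow(Add(-8, Add(1, Mul(-1, 1))), -1), Add(216, Mul(-1, Pow(Add(1, Mul(-1, 1)), 2)), Mul(-17, Add(1, Mul(-1, 1))))), Mul(-1, -254)) = Add(Mul(Rational(1, 3), Pow(Add(-8, Add(1, -1)), -1), Add(216, Mul(-1, Pow(Add(1, -1), 2)), Mul(-17, Add(1, -1)))), 254) = Add(Mul(Rational(1, 3), Pow(Add(-8, 0), -1), Add(216, Mul(-1, Pow(0, 2)), Mul(-17, 0))), 254) = Add(Mul(Rational(1, 3), Pow(-8, -1), Add(216, Mul(-1, 0), 0)), 254) = Add(Mul(Rational(1, 3), Rational(-1, 8), Add(216, 0, 0)), 254) = Add(Mul(Rational(1, 3), Rational(-1, 8), 216), 254) = Add(-9, 254) = 245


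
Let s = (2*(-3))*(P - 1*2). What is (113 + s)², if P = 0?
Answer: 15625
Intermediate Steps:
s = 12 (s = (2*(-3))*(0 - 1*2) = -6*(0 - 2) = -6*(-2) = 12)
(113 + s)² = (113 + 12)² = 125² = 15625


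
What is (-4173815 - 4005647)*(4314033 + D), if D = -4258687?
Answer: -452700503852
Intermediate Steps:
(-4173815 - 4005647)*(4314033 + D) = (-4173815 - 4005647)*(4314033 - 4258687) = -8179462*55346 = -452700503852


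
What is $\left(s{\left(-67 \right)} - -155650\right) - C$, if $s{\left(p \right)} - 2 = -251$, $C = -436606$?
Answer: $592007$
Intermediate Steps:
$s{\left(p \right)} = -249$ ($s{\left(p \right)} = 2 - 251 = -249$)
$\left(s{\left(-67 \right)} - -155650\right) - C = \left(-249 - -155650\right) - -436606 = \left(-249 + 155650\right) + 436606 = 155401 + 436606 = 592007$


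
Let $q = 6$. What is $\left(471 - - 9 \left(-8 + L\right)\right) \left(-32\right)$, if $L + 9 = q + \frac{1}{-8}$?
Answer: $-11868$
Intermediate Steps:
$L = - \frac{25}{8}$ ($L = -9 + \left(6 + \frac{1}{-8}\right) = -9 + \left(6 - \frac{1}{8}\right) = -9 + \frac{47}{8} = - \frac{25}{8} \approx -3.125$)
$\left(471 - - 9 \left(-8 + L\right)\right) \left(-32\right) = \left(471 - - 9 \left(-8 - \frac{25}{8}\right)\right) \left(-32\right) = \left(471 - \left(-9\right) \left(- \frac{89}{8}\right)\right) \left(-32\right) = \left(471 - \frac{801}{8}\right) \left(-32\right) = \frac{2967}{8} \left(-32\right) = -11868$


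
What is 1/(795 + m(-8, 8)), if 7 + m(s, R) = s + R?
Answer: 1/788 ≈ 0.0012690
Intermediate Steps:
m(s, R) = -7 + R + s (m(s, R) = -7 + (s + R) = -7 + (R + s) = -7 + R + s)
1/(795 + m(-8, 8)) = 1/(795 + (-7 + 8 - 8)) = 1/(795 - 7) = 1/788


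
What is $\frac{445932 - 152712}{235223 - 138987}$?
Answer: $\frac{73305}{24059} \approx 3.0469$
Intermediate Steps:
$\frac{445932 - 152712}{235223 - 138987} = \frac{293220}{96236} = 293220 \cdot \frac{1}{96236} = \frac{73305}{24059}$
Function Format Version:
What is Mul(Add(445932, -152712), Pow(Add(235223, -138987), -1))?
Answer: Rational(73305, 24059) ≈ 3.0469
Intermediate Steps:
Mul(Add(445932, -152712), Pow(Add(235223, -138987), -1)) = Mul(293220, Pow(96236, -1)) = Mul(293220, Rational(1, 96236)) = Rational(73305, 24059)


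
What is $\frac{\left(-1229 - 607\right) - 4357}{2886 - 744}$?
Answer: $- \frac{6193}{2142} \approx -2.8912$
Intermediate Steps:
$\frac{\left(-1229 - 607\right) - 4357}{2886 - 744} = \frac{-1836 - 4357}{2142} = \left(-6193\right) \frac{1}{2142} = - \frac{6193}{2142}$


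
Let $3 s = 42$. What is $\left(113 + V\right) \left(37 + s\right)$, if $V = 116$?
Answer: $11679$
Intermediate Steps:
$s = 14$ ($s = \frac{1}{3} \cdot 42 = 14$)
$\left(113 + V\right) \left(37 + s\right) = \left(113 + 116\right) \left(37 + 14\right) = 229 \cdot 51 = 11679$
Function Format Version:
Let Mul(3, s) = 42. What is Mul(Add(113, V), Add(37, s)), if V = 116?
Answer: 11679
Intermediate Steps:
s = 14 (s = Mul(Rational(1, 3), 42) = 14)
Mul(Add(113, V), Add(37, s)) = Mul(Add(113, 116), Add(37, 14)) = Mul(229, 51) = 11679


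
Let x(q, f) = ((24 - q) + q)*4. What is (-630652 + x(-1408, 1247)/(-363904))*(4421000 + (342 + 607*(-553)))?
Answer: -29301511285216037/11372 ≈ -2.5766e+12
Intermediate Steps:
x(q, f) = 96 (x(q, f) = 24*4 = 96)
(-630652 + x(-1408, 1247)/(-363904))*(4421000 + (342 + 607*(-553))) = (-630652 + 96/(-363904))*(4421000 + (342 + 607*(-553))) = (-630652 + 96*(-1/363904))*(4421000 + (342 - 335671)) = (-630652 - 3/11372)*(4421000 - 335329) = -7171774547/11372*4085671 = -29301511285216037/11372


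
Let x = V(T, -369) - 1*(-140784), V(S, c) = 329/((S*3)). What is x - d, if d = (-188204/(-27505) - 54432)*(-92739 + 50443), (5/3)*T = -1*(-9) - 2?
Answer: -569805430507829/247545 ≈ -2.3018e+9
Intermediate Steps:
T = 21/5 (T = 3*(-1*(-9) - 2)/5 = 3*(9 - 2)/5 = (⅗)*7 = 21/5 ≈ 4.2000)
d = 63315587482976/27505 (d = (-188204*(-1/27505) - 54432)*(-42296) = (188204/27505 - 54432)*(-42296) = -1496963956/27505*(-42296) = 63315587482976/27505 ≈ 2.3020e+9)
V(S, c) = 329/(3*S) (V(S, c) = 329/((3*S)) = 329*(1/(3*S)) = 329/(3*S))
x = 1267291/9 (x = 329/(3*(21/5)) - 1*(-140784) = (329/3)*(5/21) + 140784 = 235/9 + 140784 = 1267291/9 ≈ 1.4081e+5)
x - d = 1267291/9 - 1*63315587482976/27505 = 1267291/9 - 63315587482976/27505 = -569805430507829/247545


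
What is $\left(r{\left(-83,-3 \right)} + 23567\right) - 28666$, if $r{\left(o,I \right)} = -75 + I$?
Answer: $-5177$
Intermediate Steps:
$\left(r{\left(-83,-3 \right)} + 23567\right) - 28666 = \left(\left(-75 - 3\right) + 23567\right) - 28666 = \left(-78 + 23567\right) - 28666 = 23489 - 28666 = -5177$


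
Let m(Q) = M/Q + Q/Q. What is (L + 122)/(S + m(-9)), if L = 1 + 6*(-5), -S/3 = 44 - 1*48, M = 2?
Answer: 837/115 ≈ 7.2783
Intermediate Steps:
S = 12 (S = -3*(44 - 1*48) = -3*(44 - 48) = -3*(-4) = 12)
m(Q) = 1 + 2/Q (m(Q) = 2/Q + Q/Q = 2/Q + 1 = 1 + 2/Q)
L = -29 (L = 1 - 30 = -29)
(L + 122)/(S + m(-9)) = (-29 + 122)/(12 + (2 - 9)/(-9)) = 93/(12 - 1/9*(-7)) = 93/(12 + 7/9) = 93/(115/9) = 93*(9/115) = 837/115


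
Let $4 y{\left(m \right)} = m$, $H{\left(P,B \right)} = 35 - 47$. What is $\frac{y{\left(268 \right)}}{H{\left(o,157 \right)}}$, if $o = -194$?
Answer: $- \frac{67}{12} \approx -5.5833$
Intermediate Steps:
$H{\left(P,B \right)} = -12$
$y{\left(m \right)} = \frac{m}{4}$
$\frac{y{\left(268 \right)}}{H{\left(o,157 \right)}} = \frac{\frac{1}{4} \cdot 268}{-12} = 67 \left(- \frac{1}{12}\right) = - \frac{67}{12}$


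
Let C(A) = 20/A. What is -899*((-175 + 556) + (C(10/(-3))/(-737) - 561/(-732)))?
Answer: -61719722149/179828 ≈ -3.4322e+5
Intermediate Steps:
-899*((-175 + 556) + (C(10/(-3))/(-737) - 561/(-732))) = -899*((-175 + 556) + ((20/((10/(-3))))/(-737) - 561/(-732))) = -899*(381 + ((20/((10*(-1/3))))*(-1/737) - 561*(-1/732))) = -899*(381 + ((20/(-10/3))*(-1/737) + 187/244)) = -899*(381 + ((20*(-3/10))*(-1/737) + 187/244)) = -899*(381 + (-6*(-1/737) + 187/244)) = -899*(381 + (6/737 + 187/244)) = -899*(381 + 139283/179828) = -899*68653751/179828 = -61719722149/179828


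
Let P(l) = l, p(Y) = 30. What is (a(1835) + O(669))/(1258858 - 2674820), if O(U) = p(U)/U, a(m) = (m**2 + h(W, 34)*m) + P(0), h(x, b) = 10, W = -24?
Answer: -754983235/315759526 ≈ -2.3910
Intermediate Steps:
a(m) = m**2 + 10*m (a(m) = (m**2 + 10*m) + 0 = m**2 + 10*m)
O(U) = 30/U
(a(1835) + O(669))/(1258858 - 2674820) = (1835*(10 + 1835) + 30/669)/(1258858 - 2674820) = (1835*1845 + 30*(1/669))/(-1415962) = (3385575 + 10/223)*(-1/1415962) = (754983235/223)*(-1/1415962) = -754983235/315759526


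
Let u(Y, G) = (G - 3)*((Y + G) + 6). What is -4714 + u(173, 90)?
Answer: 18689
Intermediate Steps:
u(Y, G) = (-3 + G)*(6 + G + Y) (u(Y, G) = (-3 + G)*((G + Y) + 6) = (-3 + G)*(6 + G + Y))
-4714 + u(173, 90) = -4714 + (-18 + 90² - 3*173 + 3*90 + 90*173) = -4714 + (-18 + 8100 - 519 + 270 + 15570) = -4714 + 23403 = 18689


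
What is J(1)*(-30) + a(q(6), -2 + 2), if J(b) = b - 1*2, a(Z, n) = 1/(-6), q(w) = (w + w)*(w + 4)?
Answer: 179/6 ≈ 29.833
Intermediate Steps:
q(w) = 2*w*(4 + w) (q(w) = (2*w)*(4 + w) = 2*w*(4 + w))
a(Z, n) = -⅙
J(b) = -2 + b (J(b) = b - 2 = -2 + b)
J(1)*(-30) + a(q(6), -2 + 2) = (-2 + 1)*(-30) - ⅙ = -1*(-30) - ⅙ = 30 - ⅙ = 179/6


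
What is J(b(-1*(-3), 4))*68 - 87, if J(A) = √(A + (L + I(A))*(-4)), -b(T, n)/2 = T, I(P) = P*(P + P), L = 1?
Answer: -87 + 68*I*√298 ≈ -87.0 + 1173.9*I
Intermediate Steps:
I(P) = 2*P² (I(P) = P*(2*P) = 2*P²)
b(T, n) = -2*T
J(A) = √(-4 + A - 8*A²) (J(A) = √(A + (1 + 2*A²)*(-4)) = √(A + (-4 - 8*A²)) = √(-4 + A - 8*A²))
J(b(-1*(-3), 4))*68 - 87 = √(-4 - (-2)*(-3) - 8*(-(-2)*(-3))²)*68 - 87 = √(-4 - 2*3 - 8*(-2*3)²)*68 - 87 = √(-4 - 6 - 8*(-6)²)*68 - 87 = √(-4 - 6 - 8*36)*68 - 87 = √(-4 - 6 - 288)*68 - 87 = √(-298)*68 - 87 = (I*√298)*68 - 87 = 68*I*√298 - 87 = -87 + 68*I*√298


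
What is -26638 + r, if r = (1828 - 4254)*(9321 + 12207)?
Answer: -52253566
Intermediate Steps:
r = -52226928 (r = -2426*21528 = -52226928)
-26638 + r = -26638 - 52226928 = -52253566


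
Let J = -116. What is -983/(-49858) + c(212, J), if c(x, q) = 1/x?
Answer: 129127/5284948 ≈ 0.024433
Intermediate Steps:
-983/(-49858) + c(212, J) = -983/(-49858) + 1/212 = -983*(-1/49858) + 1/212 = 983/49858 + 1/212 = 129127/5284948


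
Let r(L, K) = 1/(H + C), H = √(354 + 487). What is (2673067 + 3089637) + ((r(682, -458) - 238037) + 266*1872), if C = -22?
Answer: 42158334/7 ≈ 6.0226e+6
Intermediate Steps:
H = 29 (H = √841 = 29)
r(L, K) = ⅐ (r(L, K) = 1/(29 - 22) = 1/7 = ⅐)
(2673067 + 3089637) + ((r(682, -458) - 238037) + 266*1872) = (2673067 + 3089637) + ((⅐ - 238037) + 266*1872) = 5762704 + (-1666258/7 + 497952) = 5762704 + 1819406/7 = 42158334/7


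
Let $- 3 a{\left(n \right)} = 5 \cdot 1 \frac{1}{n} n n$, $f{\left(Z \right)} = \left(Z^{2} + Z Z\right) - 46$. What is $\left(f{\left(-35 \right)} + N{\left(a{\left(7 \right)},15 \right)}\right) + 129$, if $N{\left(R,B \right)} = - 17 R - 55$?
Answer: $\frac{8029}{3} \approx 2676.3$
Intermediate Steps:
$f{\left(Z \right)} = -46 + 2 Z^{2}$ ($f{\left(Z \right)} = \left(Z^{2} + Z^{2}\right) - 46 = 2 Z^{2} - 46 = -46 + 2 Z^{2}$)
$a{\left(n \right)} = - \frac{5 n}{3}$ ($a{\left(n \right)} = - \frac{5 \cdot 1 \frac{1}{n} n n}{3} = - \frac{5 \frac{n}{n} n}{3} = - \frac{5 \cdot 1 n}{3} = - \frac{5 n}{3}$)
$N{\left(R,B \right)} = -55 - 17 R$
$\left(f{\left(-35 \right)} + N{\left(a{\left(7 \right)},15 \right)}\right) + 129 = \left(\left(-46 + 2 \left(-35\right)^{2}\right) - \left(55 + 17 \left(\left(- \frac{5}{3}\right) 7\right)\right)\right) + 129 = \left(\left(-46 + 2 \cdot 1225\right) - - \frac{430}{3}\right) + 129 = \left(\left(-46 + 2450\right) + \left(-55 + \frac{595}{3}\right)\right) + 129 = \left(2404 + \frac{430}{3}\right) + 129 = \frac{7642}{3} + 129 = \frac{8029}{3}$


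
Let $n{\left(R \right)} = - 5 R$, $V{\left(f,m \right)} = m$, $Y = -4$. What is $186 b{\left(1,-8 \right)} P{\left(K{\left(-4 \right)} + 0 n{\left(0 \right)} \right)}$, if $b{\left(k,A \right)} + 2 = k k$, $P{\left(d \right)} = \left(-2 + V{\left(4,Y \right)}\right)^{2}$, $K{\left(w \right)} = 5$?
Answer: $-6696$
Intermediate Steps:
$P{\left(d \right)} = 36$ ($P{\left(d \right)} = \left(-2 - 4\right)^{2} = \left(-6\right)^{2} = 36$)
$b{\left(k,A \right)} = -2 + k^{2}$ ($b{\left(k,A \right)} = -2 + k k = -2 + k^{2}$)
$186 b{\left(1,-8 \right)} P{\left(K{\left(-4 \right)} + 0 n{\left(0 \right)} \right)} = 186 \left(-2 + 1^{2}\right) 36 = 186 \left(-2 + 1\right) 36 = 186 \left(-1\right) 36 = \left(-186\right) 36 = -6696$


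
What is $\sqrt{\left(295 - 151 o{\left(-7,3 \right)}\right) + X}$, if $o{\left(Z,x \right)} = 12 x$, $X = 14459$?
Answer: $\sqrt{9318} \approx 96.53$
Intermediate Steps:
$\sqrt{\left(295 - 151 o{\left(-7,3 \right)}\right) + X} = \sqrt{\left(295 - 151 \cdot 12 \cdot 3\right) + 14459} = \sqrt{\left(295 - 5436\right) + 14459} = \sqrt{-5141 + 14459} = \sqrt{9318}$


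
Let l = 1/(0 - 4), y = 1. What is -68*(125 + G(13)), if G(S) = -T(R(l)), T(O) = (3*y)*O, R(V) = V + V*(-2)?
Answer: -8449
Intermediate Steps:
l = -1/4 (l = 1/(-4) = -1/4 ≈ -0.25000)
R(V) = -V (R(V) = V - 2*V = -V)
T(O) = 3*O (T(O) = (3*1)*O = 3*O)
G(S) = -3/4 (G(S) = -3*(-1*(-1/4)) = -3/4)
-68*(125 + G(13)) = -68*(125 - 3/4) = -68*497/4 = -8449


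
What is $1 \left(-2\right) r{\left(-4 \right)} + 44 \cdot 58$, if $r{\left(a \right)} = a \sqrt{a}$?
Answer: $2552 + 16 i \approx 2552.0 + 16.0 i$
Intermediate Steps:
$r{\left(a \right)} = a^{\frac{3}{2}}$
$1 \left(-2\right) r{\left(-4 \right)} + 44 \cdot 58 = 1 \left(-2\right) \left(-4\right)^{\frac{3}{2}} + 44 \cdot 58 = - 2 \left(- 8 i\right) + 2552 = 16 i + 2552 = 2552 + 16 i$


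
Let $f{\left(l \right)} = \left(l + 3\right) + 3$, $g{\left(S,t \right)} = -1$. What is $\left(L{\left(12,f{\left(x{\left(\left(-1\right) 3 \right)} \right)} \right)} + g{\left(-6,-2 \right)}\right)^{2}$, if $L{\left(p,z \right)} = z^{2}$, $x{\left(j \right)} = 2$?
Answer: $3969$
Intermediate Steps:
$f{\left(l \right)} = 6 + l$ ($f{\left(l \right)} = \left(3 + l\right) + 3 = 6 + l$)
$\left(L{\left(12,f{\left(x{\left(\left(-1\right) 3 \right)} \right)} \right)} + g{\left(-6,-2 \right)}\right)^{2} = \left(\left(6 + 2\right)^{2} - 1\right)^{2} = \left(8^{2} - 1\right)^{2} = \left(64 - 1\right)^{2} = 63^{2} = 3969$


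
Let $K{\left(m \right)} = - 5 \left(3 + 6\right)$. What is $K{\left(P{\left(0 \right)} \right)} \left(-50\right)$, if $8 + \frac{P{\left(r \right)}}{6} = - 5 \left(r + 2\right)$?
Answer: $2250$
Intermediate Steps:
$P{\left(r \right)} = -108 - 30 r$ ($P{\left(r \right)} = -48 + 6 \left(- 5 \left(r + 2\right)\right) = -48 + 6 \left(- 5 \left(2 + r\right)\right) = -48 + 6 \left(-10 - 5 r\right) = -48 - \left(60 + 30 r\right) = -108 - 30 r$)
$K{\left(m \right)} = -45$ ($K{\left(m \right)} = \left(-5\right) 9 = -45$)
$K{\left(P{\left(0 \right)} \right)} \left(-50\right) = \left(-45\right) \left(-50\right) = 2250$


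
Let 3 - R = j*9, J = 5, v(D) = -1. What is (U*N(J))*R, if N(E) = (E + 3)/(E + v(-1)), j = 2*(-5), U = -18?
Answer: -3348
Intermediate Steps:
j = -10
N(E) = (3 + E)/(-1 + E) (N(E) = (E + 3)/(E - 1) = (3 + E)/(-1 + E))
R = 93 (R = 3 - (-10)*9 = 3 - 1*(-90) = 3 + 90 = 93)
(U*N(J))*R = -18*(3 + 5)/(-1 + 5)*93 = -18*8/4*93 = -9*8/2*93 = -18*2*93 = -36*93 = -3348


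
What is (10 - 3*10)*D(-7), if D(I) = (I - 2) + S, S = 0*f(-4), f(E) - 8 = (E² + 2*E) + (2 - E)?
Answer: 180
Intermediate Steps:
f(E) = 10 + E + E² (f(E) = 8 + ((E² + 2*E) + (2 - E)) = 8 + (2 + E + E²) = 10 + E + E²)
S = 0 (S = 0*(10 - 4 + (-4)²) = 0*(10 - 4 + 16) = 0*22 = 0)
D(I) = -2 + I (D(I) = (I - 2) + 0 = (-2 + I) + 0 = -2 + I)
(10 - 3*10)*D(-7) = (10 - 3*10)*(-2 - 7) = (10 - 30)*(-9) = -20*(-9) = 180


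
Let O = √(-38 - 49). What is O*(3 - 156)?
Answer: -153*I*√87 ≈ -1427.1*I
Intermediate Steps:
O = I*√87 (O = √(-87) = I*√87 ≈ 9.3274*I)
O*(3 - 156) = (I*√87)*(3 - 156) = (I*√87)*(-153) = -153*I*√87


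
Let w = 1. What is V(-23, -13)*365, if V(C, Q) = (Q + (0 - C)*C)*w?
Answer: -197830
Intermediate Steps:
V(C, Q) = Q - C² (V(C, Q) = (Q + (0 - C)*C)*1 = (Q + (-C)*C)*1 = (Q - C²)*1 = Q - C²)
V(-23, -13)*365 = (-13 - 1*(-23)²)*365 = (-13 - 1*529)*365 = (-13 - 529)*365 = -542*365 = -197830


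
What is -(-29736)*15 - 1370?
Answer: 444670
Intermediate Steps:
-(-29736)*15 - 1370 = -1062*(-420) - 1370 = 446040 - 1370 = 444670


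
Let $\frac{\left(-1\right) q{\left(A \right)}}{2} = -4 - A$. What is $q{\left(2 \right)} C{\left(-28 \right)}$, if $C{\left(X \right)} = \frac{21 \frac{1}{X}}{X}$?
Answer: $\frac{9}{28} \approx 0.32143$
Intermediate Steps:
$q{\left(A \right)} = 8 + 2 A$ ($q{\left(A \right)} = - 2 \left(-4 - A\right) = 8 + 2 A$)
$C{\left(X \right)} = \frac{21}{X^{2}}$
$q{\left(2 \right)} C{\left(-28 \right)} = \left(8 + 2 \cdot 2\right) \frac{21}{784} = \left(8 + 4\right) 21 \cdot \frac{1}{784} = 12 \cdot \frac{3}{112} = \frac{9}{28}$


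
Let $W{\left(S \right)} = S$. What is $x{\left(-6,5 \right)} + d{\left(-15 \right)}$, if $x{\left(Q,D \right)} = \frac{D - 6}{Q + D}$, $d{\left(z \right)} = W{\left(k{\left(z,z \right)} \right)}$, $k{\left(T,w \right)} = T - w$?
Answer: $1$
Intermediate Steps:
$d{\left(z \right)} = 0$ ($d{\left(z \right)} = z - z = 0$)
$x{\left(Q,D \right)} = \frac{-6 + D}{D + Q}$
$x{\left(-6,5 \right)} + d{\left(-15 \right)} = \frac{-6 + 5}{5 - 6} + 0 = \frac{1}{-1} \left(-1\right) + 0 = \left(-1\right) \left(-1\right) + 0 = 1 + 0 = 1$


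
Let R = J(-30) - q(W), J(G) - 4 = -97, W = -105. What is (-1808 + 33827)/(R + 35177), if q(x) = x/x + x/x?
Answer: 10673/11694 ≈ 0.91269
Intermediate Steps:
J(G) = -93 (J(G) = 4 - 97 = -93)
q(x) = 2 (q(x) = 1 + 1 = 2)
R = -95 (R = -93 - 1*2 = -93 - 2 = -95)
(-1808 + 33827)/(R + 35177) = (-1808 + 33827)/(-95 + 35177) = 32019/35082 = 32019*(1/35082) = 10673/11694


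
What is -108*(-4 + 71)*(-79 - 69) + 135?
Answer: 1071063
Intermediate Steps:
-108*(-4 + 71)*(-79 - 69) + 135 = -7236*(-148) + 135 = -108*(-9916) + 135 = 1070928 + 135 = 1071063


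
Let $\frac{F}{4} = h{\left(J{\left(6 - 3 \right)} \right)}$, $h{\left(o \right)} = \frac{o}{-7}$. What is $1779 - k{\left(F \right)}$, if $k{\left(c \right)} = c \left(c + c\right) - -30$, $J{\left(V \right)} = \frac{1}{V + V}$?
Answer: $\frac{771301}{441} \approx 1749.0$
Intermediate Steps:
$J{\left(V \right)} = \frac{1}{2 V}$
$h{\left(o \right)} = - \frac{o}{7}$ ($h{\left(o \right)} = o \left(- \frac{1}{7}\right) = - \frac{o}{7}$)
$F = - \frac{2}{21}$ ($F = 4 \left(- \frac{\frac{1}{2} \frac{1}{6 - 3}}{7}\right) = 4 \left(- \frac{\frac{1}{2} \cdot \frac{1}{3}}{7}\right) = 4 \left(\left(- \frac{1}{7}\right) \frac{1}{6}\right) = 4 \left(- \frac{1}{42}\right) = - \frac{2}{21} \approx -0.095238$)
$k{\left(c \right)} = 30 + 2 c^{2}$ ($k{\left(c \right)} = c 2 c + 30 = 2 c^{2} + 30 = 30 + 2 c^{2}$)
$1779 - k{\left(F \right)} = 1779 - \left(30 + 2 \left(- \frac{2}{21}\right)^{2}\right) = 1779 - \left(30 + 2 \cdot \frac{4}{441}\right) = 1779 - \left(30 + \frac{8}{441}\right) = 1779 - \frac{13238}{441} = \frac{771301}{441}$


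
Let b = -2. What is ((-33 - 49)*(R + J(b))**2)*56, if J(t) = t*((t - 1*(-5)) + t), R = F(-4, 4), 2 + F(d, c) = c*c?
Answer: -661248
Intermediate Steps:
F(d, c) = -2 + c**2 (F(d, c) = -2 + c*c = -2 + c**2)
R = 14 (R = -2 + 4**2 = -2 + 16 = 14)
J(t) = t*(5 + 2*t) (J(t) = t*((t + 5) + t) = t*((5 + t) + t) = t*(5 + 2*t))
((-33 - 49)*(R + J(b))**2)*56 = ((-33 - 49)*(14 - 2*(5 + 2*(-2)))**2)*56 = -82*(14 - 2*(5 - 4))**2*56 = -82*(14 - 2*1)**2*56 = -82*(14 - 2)**2*56 = -82*12**2*56 = -82*144*56 = -11808*56 = -661248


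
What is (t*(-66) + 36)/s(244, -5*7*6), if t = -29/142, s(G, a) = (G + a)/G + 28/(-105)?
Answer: -6428790/16543 ≈ -388.61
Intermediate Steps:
s(G, a) = -4/15 + (G + a)/G (s(G, a) = (G + a)/G + 28*(-1/105) = (G + a)/G - 4/15 = -4/15 + (G + a)/G)
t = -29/142 (t = -29*1/142 = -29/142 ≈ -0.20423)
(t*(-66) + 36)/s(244, -5*7*6) = (-29/142*(-66) + 36)/(11/15 + (-5*7*6)/244) = (957/71 + 36)/(11/15 - 35*6*(1/244)) = 3513/(71*(11/15 - 210*1/244)) = 3513/(71*(11/15 - 105/122)) = 3513/(71*(-233/1830)) = (3513/71)*(-1830/233) = -6428790/16543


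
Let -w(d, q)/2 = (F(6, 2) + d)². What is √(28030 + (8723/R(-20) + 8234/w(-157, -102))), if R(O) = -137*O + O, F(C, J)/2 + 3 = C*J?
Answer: √250447619715310/94520 ≈ 167.43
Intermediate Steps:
F(C, J) = -6 + 2*C*J (F(C, J) = -6 + 2*(C*J) = -6 + 2*C*J)
w(d, q) = -2*(18 + d)² (w(d, q) = -2*((-6 + 2*6*2) + d)² = -2*((-6 + 24) + d)² = -2*(18 + d)²)
R(O) = -136*O
√(28030 + (8723/R(-20) + 8234/w(-157, -102))) = √(28030 + (8723/((-136*(-20))) + 8234/((-2*(18 - 157)²)))) = √(28030 + (8723/2720 + 8234/((-2*(-139)²)))) = √(28030 + (8723*(1/2720) + 8234/((-2*19321)))) = √(28030 + (8723/2720 + 8234/(-38642))) = √(28030 + (8723/2720 + 8234*(-1/38642))) = √(28030 + (8723/2720 - 4117/19321)) = √(28030 + 157338843/52553120) = √(1473221292443/52553120) = √250447619715310/94520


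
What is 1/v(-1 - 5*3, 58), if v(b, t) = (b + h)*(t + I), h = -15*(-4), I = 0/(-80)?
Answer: 1/2552 ≈ 0.00039185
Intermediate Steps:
I = 0 (I = 0*(-1/80) = 0)
h = 60
v(b, t) = t*(60 + b) (v(b, t) = (b + 60)*(t + 0) = (60 + b)*t = t*(60 + b))
1/v(-1 - 5*3, 58) = 1/(58*(60 + (-1 - 5*3))) = 1/(58*(60 + (-1 - 15))) = 1/(58*(60 - 16)) = 1/(58*44) = 1/2552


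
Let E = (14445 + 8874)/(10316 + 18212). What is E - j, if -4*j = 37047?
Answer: 264242523/28528 ≈ 9262.6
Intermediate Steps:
j = -37047/4 (j = -1/4*37047 = -37047/4 ≈ -9261.8)
E = 23319/28528 ≈ 0.81741
E - j = 23319/28528 - 1*(-37047/4) = 23319/28528 + 37047/4 = 264242523/28528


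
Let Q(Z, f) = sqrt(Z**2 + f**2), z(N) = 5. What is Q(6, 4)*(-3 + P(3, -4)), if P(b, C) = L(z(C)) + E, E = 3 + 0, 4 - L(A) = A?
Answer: -2*sqrt(13) ≈ -7.2111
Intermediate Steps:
L(A) = 4 - A
E = 3
P(b, C) = 2 (P(b, C) = (4 - 1*5) + 3 = (4 - 5) + 3 = -1 + 3 = 2)
Q(6, 4)*(-3 + P(3, -4)) = sqrt(6**2 + 4**2)*(-3 + 2) = sqrt(36 + 16)*(-1) = sqrt(52)*(-1) = (2*sqrt(13))*(-1) = -2*sqrt(13)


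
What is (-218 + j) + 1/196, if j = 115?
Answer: -20187/196 ≈ -102.99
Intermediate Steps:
(-218 + j) + 1/196 = (-218 + 115) + 1/196 = -103 + 1/196 = -20187/196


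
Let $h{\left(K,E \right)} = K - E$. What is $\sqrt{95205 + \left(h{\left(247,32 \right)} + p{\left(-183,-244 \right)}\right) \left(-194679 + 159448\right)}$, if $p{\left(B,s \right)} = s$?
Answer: $2 \sqrt{279226} \approx 1056.8$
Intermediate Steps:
$\sqrt{95205 + \left(h{\left(247,32 \right)} + p{\left(-183,-244 \right)}\right) \left(-194679 + 159448\right)} = \sqrt{95205 + \left(\left(247 - 32\right) - 244\right) \left(-194679 + 159448\right)} = \sqrt{95205 + \left(\left(247 - 32\right) - 244\right) \left(-35231\right)} = \sqrt{95205 + \left(215 - 244\right) \left(-35231\right)} = \sqrt{95205 - -1021699} = \sqrt{95205 + 1021699} = \sqrt{1116904} = 2 \sqrt{279226}$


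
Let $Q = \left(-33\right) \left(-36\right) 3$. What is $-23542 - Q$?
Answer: $-27106$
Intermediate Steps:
$Q = 3564$ ($Q = 1188 \cdot 3 = 3564$)
$-23542 - Q = -23542 - 3564 = -27106$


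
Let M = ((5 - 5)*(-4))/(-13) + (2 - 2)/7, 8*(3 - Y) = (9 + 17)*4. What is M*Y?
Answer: 0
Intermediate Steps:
Y = -10 (Y = 3 - (9 + 17)*4/8 = 3 - 13*4/4 = 3 - 1/8*104 = 3 - 13 = -10)
M = 0 (M = (0*(-4))*(-1/13) + 0*(1/7) = 0*(-1/13) + 0 = 0 + 0 = 0)
M*Y = 0*(-10) = 0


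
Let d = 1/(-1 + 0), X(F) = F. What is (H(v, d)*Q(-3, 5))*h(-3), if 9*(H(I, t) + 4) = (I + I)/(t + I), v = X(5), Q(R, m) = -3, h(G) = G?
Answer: -67/2 ≈ -33.500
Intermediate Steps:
v = 5
d = -1 (d = 1/(-1) = -1)
H(I, t) = -4 + 2*I/(9*(I + t)) (H(I, t) = -4 + ((I + I)/(t + I))/9 = -4 + ((2*I)/(I + t))/9 = -4 + (2*I/(I + t))/9 = -4 + 2*I/(9*(I + t)))
(H(v, d)*Q(-3, 5))*h(-3) = (((-4*(-1) - 34/9*5)/(5 - 1))*(-3))*(-3) = (((4 - 170/9)/4)*(-3))*(-3) = (((1/4)*(-134/9))*(-3))*(-3) = -67/18*(-3)*(-3) = (67/6)*(-3) = -67/2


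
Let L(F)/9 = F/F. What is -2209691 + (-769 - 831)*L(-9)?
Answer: -2224091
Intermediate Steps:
L(F) = 9 (L(F) = 9*(F/F) = 9*1 = 9)
-2209691 + (-769 - 831)*L(-9) = -2209691 + (-769 - 831)*9 = -2209691 - 1600*9 = -2209691 - 14400 = -2224091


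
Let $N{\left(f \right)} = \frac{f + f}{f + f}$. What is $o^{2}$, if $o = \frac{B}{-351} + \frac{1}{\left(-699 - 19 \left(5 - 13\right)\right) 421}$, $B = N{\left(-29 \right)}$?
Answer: $\frac{53193887044}{6533608043963169} \approx 8.1416 \cdot 10^{-6}$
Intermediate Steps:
$N{\left(f \right)} = 1$ ($N{\left(f \right)} = \frac{2 f}{2 f} = 2 f \frac{1}{2 f} = 1$)
$B = 1$
$o = - \frac{230638}{80830737}$ ($o = 1 \frac{1}{-351} + \frac{1}{\left(-699 - 19 \left(5 - 13\right)\right) 421} = 1 \left(- \frac{1}{351}\right) + \frac{1}{-699 - -152} \cdot \frac{1}{421} = - \frac{1}{351} + \frac{1}{-699 + 152} \cdot \frac{1}{421} = - \frac{1}{351} + \frac{1}{-547} \cdot \frac{1}{421} = - \frac{1}{351} - \frac{1}{230287} = - \frac{230638}{80830737} \approx -0.0028533$)
$o^{2} = \left(- \frac{230638}{80830737}\right)^{2} = \frac{53193887044}{6533608043963169}$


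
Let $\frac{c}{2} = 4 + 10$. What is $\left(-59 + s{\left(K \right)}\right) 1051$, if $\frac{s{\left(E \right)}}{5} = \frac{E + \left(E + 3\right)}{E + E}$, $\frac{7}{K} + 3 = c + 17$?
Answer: $-9459$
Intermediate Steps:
$c = 28$ ($c = 2 \left(4 + 10\right) = 2 \cdot 14 = 28$)
$K = \frac{1}{6}$ ($K = \frac{7}{-3 + \left(28 + 17\right)} = \frac{7}{-3 + 45} = \frac{7}{42} = 7 \cdot \frac{1}{42} = \frac{1}{6} \approx 0.16667$)
$s{\left(E \right)} = \frac{5 \left(3 + 2 E\right)}{2 E}$ ($s{\left(E \right)} = 5 \frac{E + \left(E + 3\right)}{E + E} = 5 \frac{E + \left(3 + E\right)}{2 E} = 5 \left(3 + 2 E\right) \frac{1}{2 E} = 5 \frac{3 + 2 E}{2 E} = \frac{5 \left(3 + 2 E\right)}{2 E}$)
$\left(-59 + s{\left(K \right)}\right) 1051 = \left(-59 + \left(5 + \frac{15 \frac{1}{\frac{1}{6}}}{2}\right)\right) 1051 = \left(-59 + \left(5 + \frac{15}{2} \cdot 6\right)\right) 1051 = \left(-59 + \left(5 + 45\right)\right) 1051 = \left(-59 + 50\right) 1051 = \left(-9\right) 1051 = -9459$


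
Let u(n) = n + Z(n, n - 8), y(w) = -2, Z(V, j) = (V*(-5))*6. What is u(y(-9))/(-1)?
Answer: -58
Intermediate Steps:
Z(V, j) = -30*V (Z(V, j) = -5*V*6 = -30*V)
u(n) = -29*n (u(n) = n - 30*n = -29*n)
u(y(-9))/(-1) = (-29*(-2))/(-1) = -1*58 = -58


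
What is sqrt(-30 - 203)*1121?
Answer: 1121*I*sqrt(233) ≈ 17111.0*I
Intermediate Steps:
sqrt(-30 - 203)*1121 = sqrt(-233)*1121 = (I*sqrt(233))*1121 = 1121*I*sqrt(233)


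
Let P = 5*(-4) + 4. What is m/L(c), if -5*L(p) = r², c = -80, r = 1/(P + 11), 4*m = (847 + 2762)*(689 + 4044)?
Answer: -2135174625/4 ≈ -5.3379e+8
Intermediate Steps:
P = -16 (P = -20 + 4 = -16)
m = 17081397/4 (m = ((847 + 2762)*(689 + 4044))/4 = (3609*4733)/4 = (¼)*17081397 = 17081397/4 ≈ 4.2704e+6)
r = -⅕ (r = 1/(-16 + 11) = 1/(-5) = -⅕ ≈ -0.20000)
L(p) = -1/125 (L(p) = -(-⅕)²/5 = -⅕*1/25 = -1/125)
m/L(c) = 17081397/(4*(-1/125)) = (17081397/4)*(-125) = -2135174625/4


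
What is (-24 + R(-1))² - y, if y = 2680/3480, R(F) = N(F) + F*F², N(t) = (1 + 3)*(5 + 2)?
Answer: 716/87 ≈ 8.2299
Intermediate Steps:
N(t) = 28 (N(t) = 4*7 = 28)
R(F) = 28 + F³ (R(F) = 28 + F*F² = 28 + F³)
y = 67/87 (y = 2680*(1/3480) = 67/87 ≈ 0.77011)
(-24 + R(-1))² - y = (-24 + (28 + (-1)³))² - 1*67/87 = (-24 + (28 - 1))² - 67/87 = (-24 + 27)² - 67/87 = 3² - 67/87 = 9 - 67/87 = 716/87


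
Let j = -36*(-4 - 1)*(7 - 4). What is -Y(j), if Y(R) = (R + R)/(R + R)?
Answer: -1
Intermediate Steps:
j = 540 (j = -(-180)*3 = -36*(-15) = 540)
Y(R) = 1 (Y(R) = (2*R)/((2*R)) = (2*R)*(1/(2*R)) = 1)
-Y(j) = -1*1 = -1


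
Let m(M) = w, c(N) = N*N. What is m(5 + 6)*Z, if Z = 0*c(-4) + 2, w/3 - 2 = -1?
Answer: 6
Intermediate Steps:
c(N) = N**2
w = 3 (w = 6 + 3*(-1) = 6 - 3 = 3)
m(M) = 3
Z = 2 (Z = 0*(-4)**2 + 2 = 0*16 + 2 = 0 + 2 = 2)
m(5 + 6)*Z = 3*2 = 6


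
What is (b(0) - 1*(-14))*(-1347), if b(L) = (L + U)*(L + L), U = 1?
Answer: -18858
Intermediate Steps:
b(L) = 2*L*(1 + L) (b(L) = (L + 1)*(L + L) = (1 + L)*(2*L) = 2*L*(1 + L))
(b(0) - 1*(-14))*(-1347) = (2*0*(1 + 0) - 1*(-14))*(-1347) = (2*0*1 + 14)*(-1347) = (0 + 14)*(-1347) = 14*(-1347) = -18858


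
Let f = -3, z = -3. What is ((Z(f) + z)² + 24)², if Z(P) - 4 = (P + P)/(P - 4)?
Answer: 1809025/2401 ≈ 753.45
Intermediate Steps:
Z(P) = 4 + 2*P/(-4 + P) (Z(P) = 4 + (P + P)/(P - 4) = 4 + (2*P)/(-4 + P) = 4 + 2*P/(-4 + P))
((Z(f) + z)² + 24)² = ((2*(-8 + 3*(-3))/(-4 - 3) - 3)² + 24)² = ((2*(-8 - 9)/(-7) - 3)² + 24)² = ((2*(-⅐)*(-17) - 3)² + 24)² = ((34/7 - 3)² + 24)² = ((13/7)² + 24)² = (169/49 + 24)² = (1345/49)² = 1809025/2401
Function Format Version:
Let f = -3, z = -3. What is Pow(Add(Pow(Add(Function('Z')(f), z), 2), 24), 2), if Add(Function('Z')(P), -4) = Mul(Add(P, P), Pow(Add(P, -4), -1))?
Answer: Rational(1809025, 2401) ≈ 753.45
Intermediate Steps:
Function('Z')(P) = Add(4, Mul(2, P, Pow(Add(-4, P), -1))) (Function('Z')(P) = Add(4, Mul(Add(P, P), Pow(Add(P, -4), -1))) = Add(4, Mul(Mul(2, P), Pow(Add(-4, P), -1))) = Add(4, Mul(2, P, Pow(Add(-4, P), -1))))
Pow(Add(Pow(Add(Function('Z')(f), z), 2), 24), 2) = Pow(Add(Pow(Add(Mul(2, Pow(Add(-4, -3), -1), Add(-8, Mul(3, -3))), -3), 2), 24), 2) = Pow(Add(Pow(Add(Mul(2, Pow(-7, -1), Add(-8, -9)), -3), 2), 24), 2) = Pow(Add(Pow(Add(Mul(2, Rational(-1, 7), -17), -3), 2), 24), 2) = Pow(Add(Pow(Add(Rational(34, 7), -3), 2), 24), 2) = Pow(Add(Pow(Rational(13, 7), 2), 24), 2) = Pow(Add(Rational(169, 49), 24), 2) = Pow(Rational(1345, 49), 2) = Rational(1809025, 2401)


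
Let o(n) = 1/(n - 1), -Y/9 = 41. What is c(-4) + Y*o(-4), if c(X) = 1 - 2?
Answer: 364/5 ≈ 72.800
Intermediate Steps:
c(X) = -1
Y = -369 (Y = -9*41 = -369)
o(n) = 1/(-1 + n)
c(-4) + Y*o(-4) = -1 - 369/(-1 - 4) = -1 - 369/(-5) = -1 - 369*(-1/5) = -1 + 369/5 = 364/5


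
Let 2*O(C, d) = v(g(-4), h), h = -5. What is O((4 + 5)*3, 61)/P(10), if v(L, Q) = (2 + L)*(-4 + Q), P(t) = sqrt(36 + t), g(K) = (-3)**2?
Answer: -99*sqrt(46)/92 ≈ -7.2984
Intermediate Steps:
g(K) = 9
v(L, Q) = (-4 + Q)*(2 + L)
O(C, d) = -99/2 (O(C, d) = (-8 - 4*9 + 2*(-5) + 9*(-5))/2 = (-8 - 36 - 10 - 45)/2 = (1/2)*(-99) = -99/2)
O((4 + 5)*3, 61)/P(10) = -99/(2*sqrt(36 + 10)) = -99*sqrt(46)/46/2 = -99*sqrt(46)/92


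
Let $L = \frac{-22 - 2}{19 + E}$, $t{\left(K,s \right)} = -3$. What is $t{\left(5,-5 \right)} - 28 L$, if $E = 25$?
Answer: $\frac{135}{11} \approx 12.273$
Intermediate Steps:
$L = - \frac{6}{11}$ ($L = \frac{-22 - 2}{19 + 25} = - \frac{24}{44} = \left(-24\right) \frac{1}{44} = - \frac{6}{11} \approx -0.54545$)
$t{\left(5,-5 \right)} - 28 L = -3 - - \frac{168}{11} = -3 + \frac{168}{11} = \frac{135}{11}$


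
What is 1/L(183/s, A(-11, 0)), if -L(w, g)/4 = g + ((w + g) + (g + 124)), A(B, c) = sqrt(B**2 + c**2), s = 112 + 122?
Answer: -39/24614 ≈ -0.0015845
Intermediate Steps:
s = 234
L(w, g) = -496 - 12*g - 4*w (L(w, g) = -4*(g + ((w + g) + (g + 124))) = -4*(g + ((g + w) + (124 + g))) = -4*(g + (124 + w + 2*g)) = -4*(124 + w + 3*g) = -496 - 12*g - 4*w)
1/L(183/s, A(-11, 0)) = 1/(-496 - 12*sqrt((-11)**2 + 0**2) - 732/234) = 1/(-496 - 12*sqrt(121 + 0) - 732/234) = 1/(-496 - 12*sqrt(121) - 4*61/78) = 1/(-496 - 12*11 - 122/39) = 1/(-496 - 132 - 122/39) = 1/(-24614/39) = -39/24614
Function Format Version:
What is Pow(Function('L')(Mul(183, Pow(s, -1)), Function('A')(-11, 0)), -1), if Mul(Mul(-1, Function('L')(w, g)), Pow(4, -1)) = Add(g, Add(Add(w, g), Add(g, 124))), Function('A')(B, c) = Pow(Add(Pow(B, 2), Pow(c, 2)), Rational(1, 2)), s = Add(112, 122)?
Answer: Rational(-39, 24614) ≈ -0.0015845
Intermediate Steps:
s = 234
Function('L')(w, g) = Add(-496, Mul(-12, g), Mul(-4, w)) (Function('L')(w, g) = Mul(-4, Add(g, Add(Add(w, g), Add(g, 124)))) = Mul(-4, Add(g, Add(Add(g, w), Add(124, g)))) = Mul(-4, Add(g, Add(124, w, Mul(2, g)))) = Mul(-4, Add(124, w, Mul(3, g))) = Add(-496, Mul(-12, g), Mul(-4, w)))
Pow(Function('L')(Mul(183, Pow(s, -1)), Function('A')(-11, 0)), -1) = Pow(Add(-496, Mul(-12, Pow(Add(Pow(-11, 2), Pow(0, 2)), Rational(1, 2))), Mul(-4, Mul(183, Pow(234, -1)))), -1) = Pow(Add(-496, Mul(-12, Pow(Add(121, 0), Rational(1, 2))), Mul(-4, Mul(183, Rational(1, 234)))), -1) = Pow(Add(-496, Mul(-12, Pow(121, Rational(1, 2))), Mul(-4, Rational(61, 78))), -1) = Pow(Add(-496, Mul(-12, 11), Rational(-122, 39)), -1) = Pow(Add(-496, -132, Rational(-122, 39)), -1) = Pow(Rational(-24614, 39), -1) = Rational(-39, 24614)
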